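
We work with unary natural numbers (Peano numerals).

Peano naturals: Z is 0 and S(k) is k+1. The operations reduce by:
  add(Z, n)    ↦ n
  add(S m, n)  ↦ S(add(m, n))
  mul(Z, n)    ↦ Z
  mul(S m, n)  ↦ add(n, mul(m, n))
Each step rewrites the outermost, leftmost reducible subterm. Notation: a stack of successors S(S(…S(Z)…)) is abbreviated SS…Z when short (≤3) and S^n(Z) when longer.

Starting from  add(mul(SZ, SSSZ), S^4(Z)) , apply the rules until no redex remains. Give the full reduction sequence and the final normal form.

Answer: normal form = S^7(Z)  (in 10 steps)

Derivation:
  start: add(mul(SZ, SSSZ), S^4(Z))
  step 1: add(add(SSSZ, mul(Z, SSSZ)), S^4(Z))
  step 2: add(S(add(SSZ, mul(Z, SSSZ))), S^4(Z))
  step 3: S(add(add(SSZ, mul(Z, SSSZ)), S^4(Z)))
  step 4: S(add(S(add(SZ, mul(Z, SSSZ))), S^4(Z)))
  step 5: S(S(add(add(SZ, mul(Z, SSSZ)), S^4(Z))))
  step 6: S(S(add(S(add(Z, mul(Z, SSSZ))), S^4(Z))))
  step 7: S(S(S(add(add(Z, mul(Z, SSSZ)), S^4(Z)))))
  step 8: S(S(S(add(mul(Z, SSSZ), S^4(Z)))))
  step 9: S(S(S(add(Z, S^4(Z)))))
  step 10: S^7(Z)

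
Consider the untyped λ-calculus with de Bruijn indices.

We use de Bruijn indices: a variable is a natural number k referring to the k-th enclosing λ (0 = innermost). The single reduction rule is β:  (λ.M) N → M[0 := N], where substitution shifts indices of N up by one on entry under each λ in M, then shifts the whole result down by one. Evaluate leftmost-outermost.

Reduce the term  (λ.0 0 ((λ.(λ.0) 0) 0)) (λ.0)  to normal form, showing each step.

  start: (λ.0 0 ((λ.(λ.0) 0) 0)) (λ.0)
  →1  (λ.0) (λ.0) ((λ.(λ.0) 0) (λ.0))
  →2  (λ.0) ((λ.(λ.0) 0) (λ.0))
  →3  (λ.(λ.0) 0) (λ.0)
  →4  (λ.0) (λ.0)
  →5  λ.0

Answer: normal form = λ.0  (in 5 steps)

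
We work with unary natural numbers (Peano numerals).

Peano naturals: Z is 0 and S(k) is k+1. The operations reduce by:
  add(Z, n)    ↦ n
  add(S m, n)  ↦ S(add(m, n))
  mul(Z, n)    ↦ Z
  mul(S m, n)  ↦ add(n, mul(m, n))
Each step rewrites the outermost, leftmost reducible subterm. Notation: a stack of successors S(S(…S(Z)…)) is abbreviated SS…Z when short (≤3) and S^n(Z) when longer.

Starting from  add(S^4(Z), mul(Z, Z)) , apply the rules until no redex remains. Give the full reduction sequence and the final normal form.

Answer: normal form = S^4(Z)  (in 6 steps)

Working:
  start: add(S^4(Z), mul(Z, Z))
  step 1: S(add(SSSZ, mul(Z, Z)))
  step 2: S(S(add(SSZ, mul(Z, Z))))
  step 3: S(S(S(add(SZ, mul(Z, Z)))))
  step 4: S(S(S(S(add(Z, mul(Z, Z))))))
  step 5: S(S(S(S(mul(Z, Z)))))
  step 6: S^4(Z)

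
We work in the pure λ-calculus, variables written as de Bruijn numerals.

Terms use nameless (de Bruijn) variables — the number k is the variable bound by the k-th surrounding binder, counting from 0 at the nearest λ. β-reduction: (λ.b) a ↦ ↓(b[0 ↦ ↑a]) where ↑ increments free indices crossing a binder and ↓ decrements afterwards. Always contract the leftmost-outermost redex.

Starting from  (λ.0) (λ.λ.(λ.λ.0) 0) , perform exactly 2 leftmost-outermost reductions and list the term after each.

Answer: after 2 steps: λ.λ.λ.0

Reduction:
  start: (λ.0) (λ.λ.(λ.λ.0) 0)
  →1  λ.λ.(λ.λ.0) 0
  →2  λ.λ.λ.0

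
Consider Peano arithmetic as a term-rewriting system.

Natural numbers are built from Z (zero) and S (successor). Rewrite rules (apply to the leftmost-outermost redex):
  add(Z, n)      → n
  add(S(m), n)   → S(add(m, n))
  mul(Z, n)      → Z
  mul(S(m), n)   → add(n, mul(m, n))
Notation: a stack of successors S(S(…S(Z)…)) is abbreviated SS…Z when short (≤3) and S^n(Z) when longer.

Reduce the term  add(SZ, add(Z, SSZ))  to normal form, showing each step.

Answer: normal form = SSSZ  (in 3 steps)

Working:
  start: add(SZ, add(Z, SSZ))
  →1  S(add(Z, add(Z, SSZ)))
  →2  S(add(Z, SSZ))
  →3  SSSZ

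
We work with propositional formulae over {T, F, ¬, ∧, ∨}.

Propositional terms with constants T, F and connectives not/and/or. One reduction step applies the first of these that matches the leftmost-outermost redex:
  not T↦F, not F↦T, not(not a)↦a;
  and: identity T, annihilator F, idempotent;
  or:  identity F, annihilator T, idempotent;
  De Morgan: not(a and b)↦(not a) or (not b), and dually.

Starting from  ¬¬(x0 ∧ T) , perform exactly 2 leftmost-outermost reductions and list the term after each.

  start: ¬¬(x0 ∧ T)
  [1] x0 ∧ T
  [2] x0

Answer: after 2 steps: x0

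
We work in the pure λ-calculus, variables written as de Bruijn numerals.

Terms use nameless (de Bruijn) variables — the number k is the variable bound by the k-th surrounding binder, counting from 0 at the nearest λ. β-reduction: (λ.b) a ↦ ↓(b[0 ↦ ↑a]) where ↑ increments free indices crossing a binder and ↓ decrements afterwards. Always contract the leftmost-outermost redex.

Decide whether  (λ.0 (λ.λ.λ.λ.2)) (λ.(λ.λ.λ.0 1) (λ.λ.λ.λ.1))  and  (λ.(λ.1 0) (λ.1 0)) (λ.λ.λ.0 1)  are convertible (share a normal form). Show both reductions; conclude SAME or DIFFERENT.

Answer: SAME — A ⇓ λ.λ.0 1, B ⇓ λ.λ.0 1

Reduction:
Term A:
  start: (λ.0 (λ.λ.λ.λ.2)) (λ.(λ.λ.λ.0 1) (λ.λ.λ.λ.1))
  [1] (λ.(λ.λ.λ.0 1) (λ.λ.λ.λ.1)) (λ.λ.λ.λ.2)
  [2] (λ.λ.λ.0 1) (λ.λ.λ.λ.1)
  [3] λ.λ.0 1

Term B:
  start: (λ.(λ.1 0) (λ.1 0)) (λ.λ.λ.0 1)
  [1] (λ.(λ.λ.λ.0 1) 0) (λ.(λ.λ.λ.0 1) 0)
  [2] (λ.λ.λ.0 1) (λ.(λ.λ.λ.0 1) 0)
  [3] λ.λ.0 1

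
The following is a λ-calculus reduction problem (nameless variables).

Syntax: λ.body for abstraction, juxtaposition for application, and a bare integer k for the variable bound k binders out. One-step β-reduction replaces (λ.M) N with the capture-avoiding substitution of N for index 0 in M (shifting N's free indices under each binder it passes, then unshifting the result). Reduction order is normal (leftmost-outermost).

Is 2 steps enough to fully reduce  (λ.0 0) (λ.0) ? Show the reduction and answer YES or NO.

Answer: YES — reaches normal form λ.0 in 2 ≤ 2 steps

Working:
  start: (λ.0 0) (λ.0)
  [1] (λ.0) (λ.0)
  [2] λ.0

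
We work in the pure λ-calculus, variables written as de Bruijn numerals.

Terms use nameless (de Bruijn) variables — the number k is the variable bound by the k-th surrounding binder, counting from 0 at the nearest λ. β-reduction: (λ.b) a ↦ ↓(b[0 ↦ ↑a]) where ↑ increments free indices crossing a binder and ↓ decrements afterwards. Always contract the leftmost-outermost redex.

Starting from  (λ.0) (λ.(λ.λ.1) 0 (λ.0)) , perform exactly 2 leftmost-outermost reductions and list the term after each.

  start: (λ.0) (λ.(λ.λ.1) 0 (λ.0))
  →1  λ.(λ.λ.1) 0 (λ.0)
  →2  λ.(λ.1) (λ.0)

Answer: after 2 steps: λ.(λ.1) (λ.0)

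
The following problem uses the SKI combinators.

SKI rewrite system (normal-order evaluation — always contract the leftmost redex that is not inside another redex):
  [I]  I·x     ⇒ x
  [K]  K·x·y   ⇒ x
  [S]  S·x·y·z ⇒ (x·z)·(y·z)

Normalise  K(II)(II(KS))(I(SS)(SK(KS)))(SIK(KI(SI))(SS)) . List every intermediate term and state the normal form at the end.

Answer: normal form = SII  (in 19 steps)

Derivation:
  start: K(II)(II(KS))(I(SS)(SK(KS)))(SIK(KI(SI))(SS))
  [1] II(I(SS)(SK(KS)))(SIK(KI(SI))(SS))
  [2] I(I(SS)(SK(KS)))(SIK(KI(SI))(SS))
  [3] I(SS)(SK(KS))(SIK(KI(SI))(SS))
  [4] SS(SK(KS))(SIK(KI(SI))(SS))
  [5] S(SIK(KI(SI))(SS))(SK(KS)(SIK(KI(SI))(SS)))
  [6] S(I(KI(SI))(K(KI(SI)))(SS))(SK(KS)(SIK(KI(SI))(SS)))
  [7] S(KI(SI)(K(KI(SI)))(SS))(SK(KS)(SIK(KI(SI))(SS)))
  [8] S(I(K(KI(SI)))(SS))(SK(KS)(SIK(KI(SI))(SS)))
  [9] S(K(KI(SI))(SS))(SK(KS)(SIK(KI(SI))(SS)))
  [10] S(KI(SI))(SK(KS)(SIK(KI(SI))(SS)))
  [11] SI(SK(KS)(SIK(KI(SI))(SS)))
  [12] SI(K(SIK(KI(SI))(SS))(KS(SIK(KI(SI))(SS))))
  [13] SI(SIK(KI(SI))(SS))
  [14] SI(I(KI(SI))(K(KI(SI)))(SS))
  [15] SI(KI(SI)(K(KI(SI)))(SS))
  [16] SI(I(K(KI(SI)))(SS))
  [17] SI(K(KI(SI))(SS))
  [18] SI(KI(SI))
  [19] SII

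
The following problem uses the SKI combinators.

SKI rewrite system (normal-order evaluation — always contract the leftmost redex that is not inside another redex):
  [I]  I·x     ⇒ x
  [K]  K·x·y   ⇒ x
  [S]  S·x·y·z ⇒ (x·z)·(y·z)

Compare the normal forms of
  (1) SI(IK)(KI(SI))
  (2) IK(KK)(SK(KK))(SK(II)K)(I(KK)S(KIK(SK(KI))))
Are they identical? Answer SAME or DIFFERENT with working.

Term A:
  start: SI(IK)(KI(SI))
  →1  I(KI(SI))(IK(KI(SI)))
  →2  KI(SI)(IK(KI(SI)))
  →3  I(IK(KI(SI)))
  →4  IK(KI(SI))
  →5  K(KI(SI))
  →6  KI

Term B:
  start: IK(KK)(SK(KK))(SK(II)K)(I(KK)S(KIK(SK(KI))))
  →1  K(KK)(SK(KK))(SK(II)K)(I(KK)S(KIK(SK(KI))))
  →2  KK(SK(II)K)(I(KK)S(KIK(SK(KI))))
  →3  K(I(KK)S(KIK(SK(KI))))
  →4  K(KKS(KIK(SK(KI))))
  →5  K(K(KIK(SK(KI))))
  →6  K(K(I(SK(KI))))
  →7  K(K(SK(KI)))

Answer: DIFFERENT — A ⇓ KI, B ⇓ K(K(SK(KI)))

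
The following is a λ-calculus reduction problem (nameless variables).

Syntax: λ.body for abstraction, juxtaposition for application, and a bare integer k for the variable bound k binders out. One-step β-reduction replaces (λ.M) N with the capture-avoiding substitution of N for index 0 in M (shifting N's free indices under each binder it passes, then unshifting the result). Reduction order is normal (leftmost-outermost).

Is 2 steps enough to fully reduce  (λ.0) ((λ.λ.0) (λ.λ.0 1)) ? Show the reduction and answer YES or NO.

  start: (λ.0) ((λ.λ.0) (λ.λ.0 1))
  [1] (λ.λ.0) (λ.λ.0 1)
  [2] λ.0

Answer: YES — reaches normal form λ.0 in 2 ≤ 2 steps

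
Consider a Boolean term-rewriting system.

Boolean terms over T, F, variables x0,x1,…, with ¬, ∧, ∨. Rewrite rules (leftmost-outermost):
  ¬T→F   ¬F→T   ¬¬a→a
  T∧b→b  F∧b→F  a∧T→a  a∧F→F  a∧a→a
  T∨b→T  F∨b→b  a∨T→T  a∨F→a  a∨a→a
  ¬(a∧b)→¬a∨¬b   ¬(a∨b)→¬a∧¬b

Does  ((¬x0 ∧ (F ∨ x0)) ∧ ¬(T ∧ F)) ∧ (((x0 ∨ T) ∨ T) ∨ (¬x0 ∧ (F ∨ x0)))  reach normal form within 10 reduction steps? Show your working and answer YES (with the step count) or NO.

  start: ((¬x0 ∧ (F ∨ x0)) ∧ ¬(T ∧ F)) ∧ (((x0 ∨ T) ∨ T) ∨ (¬x0 ∧ (F ∨ x0)))
  step 1: ((¬x0 ∧ x0) ∧ ¬(T ∧ F)) ∧ (((x0 ∨ T) ∨ T) ∨ (¬x0 ∧ (F ∨ x0)))
  step 2: ((¬x0 ∧ x0) ∧ (¬T ∨ ¬F)) ∧ (((x0 ∨ T) ∨ T) ∨ (¬x0 ∧ (F ∨ x0)))
  step 3: ((¬x0 ∧ x0) ∧ (F ∨ ¬F)) ∧ (((x0 ∨ T) ∨ T) ∨ (¬x0 ∧ (F ∨ x0)))
  step 4: ((¬x0 ∧ x0) ∧ ¬F) ∧ (((x0 ∨ T) ∨ T) ∨ (¬x0 ∧ (F ∨ x0)))
  step 5: ((¬x0 ∧ x0) ∧ T) ∧ (((x0 ∨ T) ∨ T) ∨ (¬x0 ∧ (F ∨ x0)))
  step 6: (¬x0 ∧ x0) ∧ (((x0 ∨ T) ∨ T) ∨ (¬x0 ∧ (F ∨ x0)))
  step 7: (¬x0 ∧ x0) ∧ (T ∨ (¬x0 ∧ (F ∨ x0)))
  step 8: (¬x0 ∧ x0) ∧ T
  step 9: ¬x0 ∧ x0

Answer: YES — reaches normal form ¬x0 ∧ x0 in 9 ≤ 10 steps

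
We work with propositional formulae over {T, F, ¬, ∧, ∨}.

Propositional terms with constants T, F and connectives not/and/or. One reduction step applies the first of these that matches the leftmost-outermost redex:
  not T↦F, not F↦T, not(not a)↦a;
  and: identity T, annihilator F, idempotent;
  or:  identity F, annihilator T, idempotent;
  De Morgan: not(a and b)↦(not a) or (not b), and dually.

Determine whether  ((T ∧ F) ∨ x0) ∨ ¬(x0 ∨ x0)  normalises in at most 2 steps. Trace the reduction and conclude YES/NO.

Answer: NO — after 2 steps the term is x0 ∨ ¬(x0 ∨ x0), not yet normal

Working:
  start: ((T ∧ F) ∨ x0) ∨ ¬(x0 ∨ x0)
  step 1: (F ∨ x0) ∨ ¬(x0 ∨ x0)
  step 2: x0 ∨ ¬(x0 ∨ x0)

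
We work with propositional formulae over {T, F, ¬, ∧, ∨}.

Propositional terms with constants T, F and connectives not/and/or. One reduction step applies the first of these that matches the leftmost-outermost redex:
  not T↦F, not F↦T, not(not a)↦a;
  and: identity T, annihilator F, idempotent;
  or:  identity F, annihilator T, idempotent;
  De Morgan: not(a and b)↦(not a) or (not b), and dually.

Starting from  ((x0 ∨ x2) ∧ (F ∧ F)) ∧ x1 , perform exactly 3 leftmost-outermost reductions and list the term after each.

Answer: after 3 steps: F

Working:
  start: ((x0 ∨ x2) ∧ (F ∧ F)) ∧ x1
  [1] ((x0 ∨ x2) ∧ F) ∧ x1
  [2] F ∧ x1
  [3] F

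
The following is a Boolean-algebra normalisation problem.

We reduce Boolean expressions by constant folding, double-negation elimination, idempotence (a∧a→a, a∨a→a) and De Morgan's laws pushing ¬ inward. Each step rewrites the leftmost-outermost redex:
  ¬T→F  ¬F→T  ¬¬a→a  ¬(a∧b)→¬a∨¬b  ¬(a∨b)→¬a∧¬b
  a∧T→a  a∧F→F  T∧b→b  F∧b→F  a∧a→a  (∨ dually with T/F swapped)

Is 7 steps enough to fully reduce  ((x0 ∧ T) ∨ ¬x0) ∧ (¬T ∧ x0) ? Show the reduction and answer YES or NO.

Answer: YES — reaches normal form F in 4 ≤ 7 steps

Derivation:
  start: ((x0 ∧ T) ∨ ¬x0) ∧ (¬T ∧ x0)
  [1] (x0 ∨ ¬x0) ∧ (¬T ∧ x0)
  [2] (x0 ∨ ¬x0) ∧ (F ∧ x0)
  [3] (x0 ∨ ¬x0) ∧ F
  [4] F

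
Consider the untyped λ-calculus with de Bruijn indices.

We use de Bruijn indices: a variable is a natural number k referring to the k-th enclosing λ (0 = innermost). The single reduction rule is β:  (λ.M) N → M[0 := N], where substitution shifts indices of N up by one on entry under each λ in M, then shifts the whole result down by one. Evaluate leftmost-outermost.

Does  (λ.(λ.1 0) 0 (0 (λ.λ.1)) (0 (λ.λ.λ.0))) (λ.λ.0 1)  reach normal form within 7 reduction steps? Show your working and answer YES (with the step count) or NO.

Answer: NO — after 7 steps the term is (λ.0 (λ.λ.1)) ((λ.λ.0 1) (λ.λ.λ.0)), not yet normal

Reduction:
  start: (λ.(λ.1 0) 0 (0 (λ.λ.1)) (0 (λ.λ.λ.0))) (λ.λ.0 1)
  step 1: (λ.(λ.λ.0 1) 0) (λ.λ.0 1) ((λ.λ.0 1) (λ.λ.1)) ((λ.λ.0 1) (λ.λ.λ.0))
  step 2: (λ.λ.0 1) (λ.λ.0 1) ((λ.λ.0 1) (λ.λ.1)) ((λ.λ.0 1) (λ.λ.λ.0))
  step 3: (λ.0 (λ.λ.0 1)) ((λ.λ.0 1) (λ.λ.1)) ((λ.λ.0 1) (λ.λ.λ.0))
  step 4: (λ.λ.0 1) (λ.λ.1) (λ.λ.0 1) ((λ.λ.0 1) (λ.λ.λ.0))
  step 5: (λ.0 (λ.λ.1)) (λ.λ.0 1) ((λ.λ.0 1) (λ.λ.λ.0))
  step 6: (λ.λ.0 1) (λ.λ.1) ((λ.λ.0 1) (λ.λ.λ.0))
  step 7: (λ.0 (λ.λ.1)) ((λ.λ.0 1) (λ.λ.λ.0))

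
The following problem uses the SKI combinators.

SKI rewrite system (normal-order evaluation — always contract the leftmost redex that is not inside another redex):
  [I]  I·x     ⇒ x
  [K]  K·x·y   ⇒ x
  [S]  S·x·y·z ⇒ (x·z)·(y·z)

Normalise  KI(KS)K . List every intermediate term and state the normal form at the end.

Answer: normal form = K  (in 2 steps)

Reduction:
  start: KI(KS)K
  →1  IK
  →2  K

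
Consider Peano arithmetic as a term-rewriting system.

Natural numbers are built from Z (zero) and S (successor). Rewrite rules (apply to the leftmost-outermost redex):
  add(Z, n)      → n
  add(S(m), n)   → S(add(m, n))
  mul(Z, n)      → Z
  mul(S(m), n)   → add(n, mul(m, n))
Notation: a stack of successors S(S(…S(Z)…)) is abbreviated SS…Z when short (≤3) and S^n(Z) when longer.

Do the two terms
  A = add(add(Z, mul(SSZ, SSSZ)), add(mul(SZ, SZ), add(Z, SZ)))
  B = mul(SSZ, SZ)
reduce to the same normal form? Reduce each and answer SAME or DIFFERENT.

Term A:
  start: add(add(Z, mul(SSZ, SSSZ)), add(mul(SZ, SZ), add(Z, SZ)))
  step 1: add(mul(SSZ, SSSZ), add(mul(SZ, SZ), add(Z, SZ)))
  step 2: add(add(SSSZ, mul(SZ, SSSZ)), add(mul(SZ, SZ), add(Z, SZ)))
  step 3: add(S(add(SSZ, mul(SZ, SSSZ))), add(mul(SZ, SZ), add(Z, SZ)))
  step 4: S(add(add(SSZ, mul(SZ, SSSZ)), add(mul(SZ, SZ), add(Z, SZ))))
  step 5: S(add(S(add(SZ, mul(SZ, SSSZ))), add(mul(SZ, SZ), add(Z, SZ))))
  step 6: S(S(add(add(SZ, mul(SZ, SSSZ)), add(mul(SZ, SZ), add(Z, SZ)))))
  step 7: S(S(add(S(add(Z, mul(SZ, SSSZ))), add(mul(SZ, SZ), add(Z, SZ)))))
  step 8: S(S(S(add(add(Z, mul(SZ, SSSZ)), add(mul(SZ, SZ), add(Z, SZ))))))
  step 9: S(S(S(add(mul(SZ, SSSZ), add(mul(SZ, SZ), add(Z, SZ))))))
  step 10: S(S(S(add(add(SSSZ, mul(Z, SSSZ)), add(mul(SZ, SZ), add(Z, SZ))))))
  step 11: S(S(S(add(S(add(SSZ, mul(Z, SSSZ))), add(mul(SZ, SZ), add(Z, SZ))))))
  step 12: S(S(S(S(add(add(SSZ, mul(Z, SSSZ)), add(mul(SZ, SZ), add(Z, SZ)))))))
  step 13: S(S(S(S(add(S(add(SZ, mul(Z, SSSZ))), add(mul(SZ, SZ), add(Z, SZ)))))))
  step 14: S(S(S(S(S(add(add(SZ, mul(Z, SSSZ)), add(mul(SZ, SZ), add(Z, SZ))))))))
  step 15: S(S(S(S(S(add(S(add(Z, mul(Z, SSSZ))), add(mul(SZ, SZ), add(Z, SZ))))))))
  step 16: S(S(S(S(S(S(add(add(Z, mul(Z, SSSZ)), add(mul(SZ, SZ), add(Z, SZ)))))))))
  step 17: S(S(S(S(S(S(add(mul(Z, SSSZ), add(mul(SZ, SZ), add(Z, SZ)))))))))
  step 18: S(S(S(S(S(S(add(Z, add(mul(SZ, SZ), add(Z, SZ)))))))))
  step 19: S(S(S(S(S(S(add(mul(SZ, SZ), add(Z, SZ))))))))
  step 20: S(S(S(S(S(S(add(add(SZ, mul(Z, SZ)), add(Z, SZ))))))))
  step 21: S(S(S(S(S(S(add(S(add(Z, mul(Z, SZ))), add(Z, SZ))))))))
  step 22: S(S(S(S(S(S(S(add(add(Z, mul(Z, SZ)), add(Z, SZ)))))))))
  step 23: S(S(S(S(S(S(S(add(mul(Z, SZ), add(Z, SZ)))))))))
  step 24: S(S(S(S(S(S(S(add(Z, add(Z, SZ)))))))))
  step 25: S(S(S(S(S(S(S(add(Z, SZ))))))))
  step 26: S^8(Z)

Term B:
  start: mul(SSZ, SZ)
  step 1: add(SZ, mul(SZ, SZ))
  step 2: S(add(Z, mul(SZ, SZ)))
  step 3: S(mul(SZ, SZ))
  step 4: S(add(SZ, mul(Z, SZ)))
  step 5: S(S(add(Z, mul(Z, SZ))))
  step 6: S(S(mul(Z, SZ)))
  step 7: SSZ

Answer: DIFFERENT — A ⇓ S^8(Z), B ⇓ SSZ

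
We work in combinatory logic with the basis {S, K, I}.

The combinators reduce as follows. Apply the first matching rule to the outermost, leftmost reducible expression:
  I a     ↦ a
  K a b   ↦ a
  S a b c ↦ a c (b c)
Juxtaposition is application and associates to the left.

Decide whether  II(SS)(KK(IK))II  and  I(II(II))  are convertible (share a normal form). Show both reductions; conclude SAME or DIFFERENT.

Term A:
  start: II(SS)(KK(IK))II
  →1  I(SS)(KK(IK))II
  →2  SS(KK(IK))II
  →3  SI(KK(IK)I)I
  →4  II(KK(IK)II)
  →5  I(KK(IK)II)
  →6  KK(IK)II
  →7  KII
  →8  I

Term B:
  start: I(II(II))
  →1  II(II)
  →2  I(II)
  →3  II
  →4  I

Answer: SAME — A ⇓ I, B ⇓ I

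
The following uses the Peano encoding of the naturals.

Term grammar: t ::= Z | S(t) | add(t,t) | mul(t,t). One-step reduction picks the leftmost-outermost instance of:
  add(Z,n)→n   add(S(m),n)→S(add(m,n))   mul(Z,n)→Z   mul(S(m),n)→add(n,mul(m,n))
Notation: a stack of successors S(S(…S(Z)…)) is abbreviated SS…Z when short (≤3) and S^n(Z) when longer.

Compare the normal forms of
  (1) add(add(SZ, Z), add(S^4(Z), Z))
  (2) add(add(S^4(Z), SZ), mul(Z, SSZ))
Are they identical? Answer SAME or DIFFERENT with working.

Answer: SAME — A ⇓ S^5(Z), B ⇓ S^5(Z)

Derivation:
Term A:
  start: add(add(SZ, Z), add(S^4(Z), Z))
  step 1: add(S(add(Z, Z)), add(S^4(Z), Z))
  step 2: S(add(add(Z, Z), add(S^4(Z), Z)))
  step 3: S(add(Z, add(S^4(Z), Z)))
  step 4: S(add(S^4(Z), Z))
  step 5: S(S(add(SSSZ, Z)))
  step 6: S(S(S(add(SSZ, Z))))
  step 7: S(S(S(S(add(SZ, Z)))))
  step 8: S(S(S(S(S(add(Z, Z))))))
  step 9: S^5(Z)

Term B:
  start: add(add(S^4(Z), SZ), mul(Z, SSZ))
  step 1: add(S(add(SSSZ, SZ)), mul(Z, SSZ))
  step 2: S(add(add(SSSZ, SZ), mul(Z, SSZ)))
  step 3: S(add(S(add(SSZ, SZ)), mul(Z, SSZ)))
  step 4: S(S(add(add(SSZ, SZ), mul(Z, SSZ))))
  step 5: S(S(add(S(add(SZ, SZ)), mul(Z, SSZ))))
  step 6: S(S(S(add(add(SZ, SZ), mul(Z, SSZ)))))
  step 7: S(S(S(add(S(add(Z, SZ)), mul(Z, SSZ)))))
  step 8: S(S(S(S(add(add(Z, SZ), mul(Z, SSZ))))))
  step 9: S(S(S(S(add(SZ, mul(Z, SSZ))))))
  step 10: S(S(S(S(S(add(Z, mul(Z, SSZ)))))))
  step 11: S(S(S(S(S(mul(Z, SSZ))))))
  step 12: S^5(Z)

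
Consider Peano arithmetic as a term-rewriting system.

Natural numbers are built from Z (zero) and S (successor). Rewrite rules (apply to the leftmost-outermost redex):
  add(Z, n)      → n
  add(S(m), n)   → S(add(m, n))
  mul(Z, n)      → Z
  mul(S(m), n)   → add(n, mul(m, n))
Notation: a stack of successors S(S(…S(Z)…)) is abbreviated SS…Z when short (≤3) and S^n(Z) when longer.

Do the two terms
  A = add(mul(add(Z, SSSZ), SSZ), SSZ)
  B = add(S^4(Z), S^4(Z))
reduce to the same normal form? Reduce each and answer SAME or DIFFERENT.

Term A:
  start: add(mul(add(Z, SSSZ), SSZ), SSZ)
  [1] add(mul(SSSZ, SSZ), SSZ)
  [2] add(add(SSZ, mul(SSZ, SSZ)), SSZ)
  [3] add(S(add(SZ, mul(SSZ, SSZ))), SSZ)
  [4] S(add(add(SZ, mul(SSZ, SSZ)), SSZ))
  [5] S(add(S(add(Z, mul(SSZ, SSZ))), SSZ))
  [6] S(S(add(add(Z, mul(SSZ, SSZ)), SSZ)))
  [7] S(S(add(mul(SSZ, SSZ), SSZ)))
  [8] S(S(add(add(SSZ, mul(SZ, SSZ)), SSZ)))
  [9] S(S(add(S(add(SZ, mul(SZ, SSZ))), SSZ)))
  [10] S(S(S(add(add(SZ, mul(SZ, SSZ)), SSZ))))
  [11] S(S(S(add(S(add(Z, mul(SZ, SSZ))), SSZ))))
  [12] S(S(S(S(add(add(Z, mul(SZ, SSZ)), SSZ)))))
  [13] S(S(S(S(add(mul(SZ, SSZ), SSZ)))))
  [14] S(S(S(S(add(add(SSZ, mul(Z, SSZ)), SSZ)))))
  [15] S(S(S(S(add(S(add(SZ, mul(Z, SSZ))), SSZ)))))
  [16] S(S(S(S(S(add(add(SZ, mul(Z, SSZ)), SSZ))))))
  [17] S(S(S(S(S(add(S(add(Z, mul(Z, SSZ))), SSZ))))))
  [18] S(S(S(S(S(S(add(add(Z, mul(Z, SSZ)), SSZ)))))))
  [19] S(S(S(S(S(S(add(mul(Z, SSZ), SSZ)))))))
  [20] S(S(S(S(S(S(add(Z, SSZ)))))))
  [21] S^8(Z)

Term B:
  start: add(S^4(Z), S^4(Z))
  [1] S(add(SSSZ, S^4(Z)))
  [2] S(S(add(SSZ, S^4(Z))))
  [3] S(S(S(add(SZ, S^4(Z)))))
  [4] S(S(S(S(add(Z, S^4(Z))))))
  [5] S^8(Z)

Answer: SAME — A ⇓ S^8(Z), B ⇓ S^8(Z)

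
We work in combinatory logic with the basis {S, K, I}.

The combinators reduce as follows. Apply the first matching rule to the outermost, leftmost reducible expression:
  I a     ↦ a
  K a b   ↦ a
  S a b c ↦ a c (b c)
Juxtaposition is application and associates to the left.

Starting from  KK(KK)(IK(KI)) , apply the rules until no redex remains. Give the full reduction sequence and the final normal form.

  start: KK(KK)(IK(KI))
  →1  K(IK(KI))
  →2  K(K(KI))

Answer: normal form = K(K(KI))  (in 2 steps)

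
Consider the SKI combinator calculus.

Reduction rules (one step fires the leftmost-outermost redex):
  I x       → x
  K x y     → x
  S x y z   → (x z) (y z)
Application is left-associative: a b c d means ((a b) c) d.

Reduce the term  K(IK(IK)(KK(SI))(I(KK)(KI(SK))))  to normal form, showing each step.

  start: K(IK(IK)(KK(SI))(I(KK)(KI(SK))))
  [1] K(K(IK)(KK(SI))(I(KK)(KI(SK))))
  [2] K(IK(I(KK)(KI(SK))))
  [3] K(K(I(KK)(KI(SK))))
  [4] K(K(KK(KI(SK))))
  [5] K(KK)

Answer: normal form = K(KK)  (in 5 steps)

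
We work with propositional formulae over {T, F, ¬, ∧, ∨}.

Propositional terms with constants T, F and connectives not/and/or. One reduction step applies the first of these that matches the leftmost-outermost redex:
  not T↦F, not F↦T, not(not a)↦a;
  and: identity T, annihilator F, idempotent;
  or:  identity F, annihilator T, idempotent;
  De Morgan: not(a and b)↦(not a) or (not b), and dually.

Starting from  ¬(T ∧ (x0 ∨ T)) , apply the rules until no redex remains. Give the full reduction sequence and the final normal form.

  start: ¬(T ∧ (x0 ∨ T))
  →1  ¬T ∨ ¬(x0 ∨ T)
  →2  F ∨ ¬(x0 ∨ T)
  →3  ¬(x0 ∨ T)
  →4  ¬x0 ∧ ¬T
  →5  ¬x0 ∧ F
  →6  F

Answer: normal form = F  (in 6 steps)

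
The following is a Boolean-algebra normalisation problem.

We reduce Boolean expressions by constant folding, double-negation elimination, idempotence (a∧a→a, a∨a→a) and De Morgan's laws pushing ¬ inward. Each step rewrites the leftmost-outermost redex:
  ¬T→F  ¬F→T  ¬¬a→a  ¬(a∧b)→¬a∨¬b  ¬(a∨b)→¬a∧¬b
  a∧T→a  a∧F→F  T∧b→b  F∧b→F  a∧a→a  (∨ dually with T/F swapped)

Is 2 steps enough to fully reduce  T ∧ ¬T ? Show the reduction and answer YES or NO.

  start: T ∧ ¬T
  →1  ¬T
  →2  F

Answer: YES — reaches normal form F in 2 ≤ 2 steps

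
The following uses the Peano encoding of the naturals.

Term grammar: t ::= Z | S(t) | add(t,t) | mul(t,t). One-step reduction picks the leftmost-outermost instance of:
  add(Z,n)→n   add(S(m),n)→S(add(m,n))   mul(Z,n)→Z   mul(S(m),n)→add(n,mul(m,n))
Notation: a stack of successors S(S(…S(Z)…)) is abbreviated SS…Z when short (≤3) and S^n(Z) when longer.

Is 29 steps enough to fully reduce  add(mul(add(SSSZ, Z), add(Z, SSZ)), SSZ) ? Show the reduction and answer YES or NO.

Answer: YES — reaches normal form S^8(Z) in 27 ≤ 29 steps

Derivation:
  start: add(mul(add(SSSZ, Z), add(Z, SSZ)), SSZ)
  step 1: add(mul(S(add(SSZ, Z)), add(Z, SSZ)), SSZ)
  step 2: add(add(add(Z, SSZ), mul(add(SSZ, Z), add(Z, SSZ))), SSZ)
  step 3: add(add(SSZ, mul(add(SSZ, Z), add(Z, SSZ))), SSZ)
  step 4: add(S(add(SZ, mul(add(SSZ, Z), add(Z, SSZ)))), SSZ)
  step 5: S(add(add(SZ, mul(add(SSZ, Z), add(Z, SSZ))), SSZ))
  step 6: S(add(S(add(Z, mul(add(SSZ, Z), add(Z, SSZ)))), SSZ))
  step 7: S(S(add(add(Z, mul(add(SSZ, Z), add(Z, SSZ))), SSZ)))
  step 8: S(S(add(mul(add(SSZ, Z), add(Z, SSZ)), SSZ)))
  step 9: S(S(add(mul(S(add(SZ, Z)), add(Z, SSZ)), SSZ)))
  step 10: S(S(add(add(add(Z, SSZ), mul(add(SZ, Z), add(Z, SSZ))), SSZ)))
  step 11: S(S(add(add(SSZ, mul(add(SZ, Z), add(Z, SSZ))), SSZ)))
  step 12: S(S(add(S(add(SZ, mul(add(SZ, Z), add(Z, SSZ)))), SSZ)))
  step 13: S(S(S(add(add(SZ, mul(add(SZ, Z), add(Z, SSZ))), SSZ))))
  step 14: S(S(S(add(S(add(Z, mul(add(SZ, Z), add(Z, SSZ)))), SSZ))))
  step 15: S(S(S(S(add(add(Z, mul(add(SZ, Z), add(Z, SSZ))), SSZ)))))
  step 16: S(S(S(S(add(mul(add(SZ, Z), add(Z, SSZ)), SSZ)))))
  step 17: S(S(S(S(add(mul(S(add(Z, Z)), add(Z, SSZ)), SSZ)))))
  step 18: S(S(S(S(add(add(add(Z, SSZ), mul(add(Z, Z), add(Z, SSZ))), SSZ)))))
  step 19: S(S(S(S(add(add(SSZ, mul(add(Z, Z), add(Z, SSZ))), SSZ)))))
  step 20: S(S(S(S(add(S(add(SZ, mul(add(Z, Z), add(Z, SSZ)))), SSZ)))))
  step 21: S(S(S(S(S(add(add(SZ, mul(add(Z, Z), add(Z, SSZ))), SSZ))))))
  step 22: S(S(S(S(S(add(S(add(Z, mul(add(Z, Z), add(Z, SSZ)))), SSZ))))))
  step 23: S(S(S(S(S(S(add(add(Z, mul(add(Z, Z), add(Z, SSZ))), SSZ)))))))
  step 24: S(S(S(S(S(S(add(mul(add(Z, Z), add(Z, SSZ)), SSZ)))))))
  step 25: S(S(S(S(S(S(add(mul(Z, add(Z, SSZ)), SSZ)))))))
  step 26: S(S(S(S(S(S(add(Z, SSZ)))))))
  step 27: S^8(Z)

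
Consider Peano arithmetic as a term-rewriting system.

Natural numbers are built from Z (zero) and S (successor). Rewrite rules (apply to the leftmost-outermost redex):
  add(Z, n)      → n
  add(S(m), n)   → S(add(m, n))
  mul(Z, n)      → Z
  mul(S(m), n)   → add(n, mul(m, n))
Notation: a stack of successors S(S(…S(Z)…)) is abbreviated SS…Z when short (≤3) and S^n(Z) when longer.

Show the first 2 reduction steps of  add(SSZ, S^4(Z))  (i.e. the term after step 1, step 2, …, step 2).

  start: add(SSZ, S^4(Z))
  →1  S(add(SZ, S^4(Z)))
  →2  S(S(add(Z, S^4(Z))))

Answer: after 2 steps: S(S(add(Z, S^4(Z))))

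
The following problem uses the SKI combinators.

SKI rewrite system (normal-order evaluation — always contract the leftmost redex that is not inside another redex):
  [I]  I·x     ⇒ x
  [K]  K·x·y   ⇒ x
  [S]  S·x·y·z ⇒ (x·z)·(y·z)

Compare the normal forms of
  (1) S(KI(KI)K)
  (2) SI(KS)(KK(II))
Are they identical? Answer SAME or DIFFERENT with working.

Term A:
  start: S(KI(KI)K)
  →1  S(IK)
  →2  SK

Term B:
  start: SI(KS)(KK(II))
  →1  I(KK(II))(KS(KK(II)))
  →2  KK(II)(KS(KK(II)))
  →3  K(KS(KK(II)))
  →4  KS

Answer: DIFFERENT — A ⇓ SK, B ⇓ KS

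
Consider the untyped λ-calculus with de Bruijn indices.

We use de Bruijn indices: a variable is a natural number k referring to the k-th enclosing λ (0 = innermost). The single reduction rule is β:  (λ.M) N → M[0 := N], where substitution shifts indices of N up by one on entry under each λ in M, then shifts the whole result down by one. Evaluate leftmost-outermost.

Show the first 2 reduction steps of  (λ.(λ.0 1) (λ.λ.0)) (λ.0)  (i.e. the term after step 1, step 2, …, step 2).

  start: (λ.(λ.0 1) (λ.λ.0)) (λ.0)
  →1  (λ.0 (λ.0)) (λ.λ.0)
  →2  (λ.λ.0) (λ.0)

Answer: after 2 steps: (λ.λ.0) (λ.0)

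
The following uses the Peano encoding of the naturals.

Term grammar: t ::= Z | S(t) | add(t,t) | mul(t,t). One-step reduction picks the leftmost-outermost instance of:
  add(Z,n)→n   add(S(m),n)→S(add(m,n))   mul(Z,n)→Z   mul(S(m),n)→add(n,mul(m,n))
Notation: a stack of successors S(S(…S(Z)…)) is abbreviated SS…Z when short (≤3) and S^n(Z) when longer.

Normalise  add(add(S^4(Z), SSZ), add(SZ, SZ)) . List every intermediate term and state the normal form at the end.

  start: add(add(S^4(Z), SSZ), add(SZ, SZ))
  [1] add(S(add(SSSZ, SSZ)), add(SZ, SZ))
  [2] S(add(add(SSSZ, SSZ), add(SZ, SZ)))
  [3] S(add(S(add(SSZ, SSZ)), add(SZ, SZ)))
  [4] S(S(add(add(SSZ, SSZ), add(SZ, SZ))))
  [5] S(S(add(S(add(SZ, SSZ)), add(SZ, SZ))))
  [6] S(S(S(add(add(SZ, SSZ), add(SZ, SZ)))))
  [7] S(S(S(add(S(add(Z, SSZ)), add(SZ, SZ)))))
  [8] S(S(S(S(add(add(Z, SSZ), add(SZ, SZ))))))
  [9] S(S(S(S(add(SSZ, add(SZ, SZ))))))
  [10] S(S(S(S(S(add(SZ, add(SZ, SZ)))))))
  [11] S(S(S(S(S(S(add(Z, add(SZ, SZ))))))))
  [12] S(S(S(S(S(S(add(SZ, SZ)))))))
  [13] S(S(S(S(S(S(S(add(Z, SZ))))))))
  [14] S^8(Z)

Answer: normal form = S^8(Z)  (in 14 steps)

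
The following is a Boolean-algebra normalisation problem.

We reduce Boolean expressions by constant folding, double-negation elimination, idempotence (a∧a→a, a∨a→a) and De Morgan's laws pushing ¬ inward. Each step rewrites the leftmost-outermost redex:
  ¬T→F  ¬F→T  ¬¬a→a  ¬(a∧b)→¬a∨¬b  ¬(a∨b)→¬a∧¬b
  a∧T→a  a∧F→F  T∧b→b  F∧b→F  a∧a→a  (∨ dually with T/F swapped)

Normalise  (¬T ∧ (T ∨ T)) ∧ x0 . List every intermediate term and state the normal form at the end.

  start: (¬T ∧ (T ∨ T)) ∧ x0
  →1  (F ∧ (T ∨ T)) ∧ x0
  →2  F ∧ x0
  →3  F

Answer: normal form = F  (in 3 steps)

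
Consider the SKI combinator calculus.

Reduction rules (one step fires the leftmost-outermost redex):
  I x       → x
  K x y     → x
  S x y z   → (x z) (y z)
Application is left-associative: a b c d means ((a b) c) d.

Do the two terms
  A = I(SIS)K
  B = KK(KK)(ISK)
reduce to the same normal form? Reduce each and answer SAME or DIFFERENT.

Answer: SAME — A ⇓ K(SK), B ⇓ K(SK)

Derivation:
Term A:
  start: I(SIS)K
  [1] SISK
  [2] IK(SK)
  [3] K(SK)

Term B:
  start: KK(KK)(ISK)
  [1] K(ISK)
  [2] K(SK)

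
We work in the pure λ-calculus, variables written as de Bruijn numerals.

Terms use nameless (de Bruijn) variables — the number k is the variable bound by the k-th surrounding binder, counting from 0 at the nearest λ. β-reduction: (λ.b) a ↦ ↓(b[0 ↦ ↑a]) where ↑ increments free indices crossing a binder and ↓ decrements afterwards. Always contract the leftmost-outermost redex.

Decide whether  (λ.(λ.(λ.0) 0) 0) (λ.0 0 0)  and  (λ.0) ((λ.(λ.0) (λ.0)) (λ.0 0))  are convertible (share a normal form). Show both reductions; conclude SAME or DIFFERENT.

Answer: DIFFERENT — A ⇓ λ.0 0 0, B ⇓ λ.0

Reduction:
Term A:
  start: (λ.(λ.(λ.0) 0) 0) (λ.0 0 0)
  step 1: (λ.(λ.0) 0) (λ.0 0 0)
  step 2: (λ.0) (λ.0 0 0)
  step 3: λ.0 0 0

Term B:
  start: (λ.0) ((λ.(λ.0) (λ.0)) (λ.0 0))
  step 1: (λ.(λ.0) (λ.0)) (λ.0 0)
  step 2: (λ.0) (λ.0)
  step 3: λ.0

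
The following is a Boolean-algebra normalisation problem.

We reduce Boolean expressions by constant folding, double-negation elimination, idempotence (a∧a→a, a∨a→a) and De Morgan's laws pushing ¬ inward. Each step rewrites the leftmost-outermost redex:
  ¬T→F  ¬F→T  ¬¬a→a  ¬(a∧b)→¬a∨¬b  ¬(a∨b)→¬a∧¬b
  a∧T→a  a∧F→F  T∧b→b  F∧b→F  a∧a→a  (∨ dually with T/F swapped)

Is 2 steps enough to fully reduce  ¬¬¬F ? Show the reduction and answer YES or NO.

Answer: YES — reaches normal form T in 2 ≤ 2 steps

Derivation:
  start: ¬¬¬F
  →1  ¬F
  →2  T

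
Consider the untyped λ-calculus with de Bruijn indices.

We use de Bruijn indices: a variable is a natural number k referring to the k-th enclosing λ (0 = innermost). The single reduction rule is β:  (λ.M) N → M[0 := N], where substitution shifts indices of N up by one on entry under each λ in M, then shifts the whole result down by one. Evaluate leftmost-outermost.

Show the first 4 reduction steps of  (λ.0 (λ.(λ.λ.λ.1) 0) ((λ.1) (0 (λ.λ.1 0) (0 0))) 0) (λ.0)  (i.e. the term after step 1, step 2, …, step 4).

Answer: after 4 steps: (λ.λ.1) (λ.0)

Reduction:
  start: (λ.0 (λ.(λ.λ.λ.1) 0) ((λ.1) (0 (λ.λ.1 0) (0 0))) 0) (λ.0)
  step 1: (λ.0) (λ.(λ.λ.λ.1) 0) ((λ.λ.0) ((λ.0) (λ.λ.1 0) ((λ.0) (λ.0)))) (λ.0)
  step 2: (λ.(λ.λ.λ.1) 0) ((λ.λ.0) ((λ.0) (λ.λ.1 0) ((λ.0) (λ.0)))) (λ.0)
  step 3: (λ.λ.λ.1) ((λ.λ.0) ((λ.0) (λ.λ.1 0) ((λ.0) (λ.0)))) (λ.0)
  step 4: (λ.λ.1) (λ.0)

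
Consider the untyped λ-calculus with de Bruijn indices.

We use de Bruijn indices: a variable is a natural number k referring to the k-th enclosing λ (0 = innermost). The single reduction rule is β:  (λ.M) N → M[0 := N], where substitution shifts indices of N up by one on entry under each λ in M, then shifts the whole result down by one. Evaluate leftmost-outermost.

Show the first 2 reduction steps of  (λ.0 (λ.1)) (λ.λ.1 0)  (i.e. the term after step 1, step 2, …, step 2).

Answer: after 2 steps: λ.(λ.λ.λ.1 0) 0

Derivation:
  start: (λ.0 (λ.1)) (λ.λ.1 0)
  →1  (λ.λ.1 0) (λ.λ.λ.1 0)
  →2  λ.(λ.λ.λ.1 0) 0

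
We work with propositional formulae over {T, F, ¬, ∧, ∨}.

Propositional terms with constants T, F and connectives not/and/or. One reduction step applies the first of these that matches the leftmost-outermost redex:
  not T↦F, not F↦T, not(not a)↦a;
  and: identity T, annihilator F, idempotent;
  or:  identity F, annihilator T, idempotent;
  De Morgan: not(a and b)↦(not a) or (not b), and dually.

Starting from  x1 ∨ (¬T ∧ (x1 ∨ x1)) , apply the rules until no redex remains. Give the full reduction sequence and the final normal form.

Answer: normal form = x1  (in 3 steps)

Derivation:
  start: x1 ∨ (¬T ∧ (x1 ∨ x1))
  →1  x1 ∨ (F ∧ (x1 ∨ x1))
  →2  x1 ∨ F
  →3  x1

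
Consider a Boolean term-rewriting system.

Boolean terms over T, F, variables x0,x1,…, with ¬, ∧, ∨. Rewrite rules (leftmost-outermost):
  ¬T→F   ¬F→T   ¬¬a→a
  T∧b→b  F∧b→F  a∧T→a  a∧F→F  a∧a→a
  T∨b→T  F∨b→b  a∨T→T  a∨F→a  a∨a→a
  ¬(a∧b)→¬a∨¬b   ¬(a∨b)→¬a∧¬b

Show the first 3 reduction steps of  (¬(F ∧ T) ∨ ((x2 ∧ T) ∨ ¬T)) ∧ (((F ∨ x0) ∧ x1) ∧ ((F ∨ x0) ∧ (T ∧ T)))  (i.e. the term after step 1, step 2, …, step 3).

  start: (¬(F ∧ T) ∨ ((x2 ∧ T) ∨ ¬T)) ∧ (((F ∨ x0) ∧ x1) ∧ ((F ∨ x0) ∧ (T ∧ T)))
  →1  ((¬F ∨ ¬T) ∨ ((x2 ∧ T) ∨ ¬T)) ∧ (((F ∨ x0) ∧ x1) ∧ ((F ∨ x0) ∧ (T ∧ T)))
  →2  ((T ∨ ¬T) ∨ ((x2 ∧ T) ∨ ¬T)) ∧ (((F ∨ x0) ∧ x1) ∧ ((F ∨ x0) ∧ (T ∧ T)))
  →3  (T ∨ ((x2 ∧ T) ∨ ¬T)) ∧ (((F ∨ x0) ∧ x1) ∧ ((F ∨ x0) ∧ (T ∧ T)))

Answer: after 3 steps: (T ∨ ((x2 ∧ T) ∨ ¬T)) ∧ (((F ∨ x0) ∧ x1) ∧ ((F ∨ x0) ∧ (T ∧ T)))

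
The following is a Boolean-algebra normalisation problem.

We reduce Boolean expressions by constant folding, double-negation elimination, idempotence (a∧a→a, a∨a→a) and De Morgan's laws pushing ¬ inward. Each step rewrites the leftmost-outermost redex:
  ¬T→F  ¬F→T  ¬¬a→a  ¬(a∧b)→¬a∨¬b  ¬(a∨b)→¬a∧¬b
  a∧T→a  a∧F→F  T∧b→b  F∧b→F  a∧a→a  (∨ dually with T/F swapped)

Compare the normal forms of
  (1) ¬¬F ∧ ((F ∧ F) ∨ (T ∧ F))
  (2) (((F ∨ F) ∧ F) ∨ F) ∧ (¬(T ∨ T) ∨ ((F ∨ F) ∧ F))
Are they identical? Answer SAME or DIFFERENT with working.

Answer: SAME — A ⇓ F, B ⇓ F

Derivation:
Term A:
  start: ¬¬F ∧ ((F ∧ F) ∨ (T ∧ F))
  →1  F ∧ ((F ∧ F) ∨ (T ∧ F))
  →2  F

Term B:
  start: (((F ∨ F) ∧ F) ∨ F) ∧ (¬(T ∨ T) ∨ ((F ∨ F) ∧ F))
  →1  ((F ∨ F) ∧ F) ∧ (¬(T ∨ T) ∨ ((F ∨ F) ∧ F))
  →2  F ∧ (¬(T ∨ T) ∨ ((F ∨ F) ∧ F))
  →3  F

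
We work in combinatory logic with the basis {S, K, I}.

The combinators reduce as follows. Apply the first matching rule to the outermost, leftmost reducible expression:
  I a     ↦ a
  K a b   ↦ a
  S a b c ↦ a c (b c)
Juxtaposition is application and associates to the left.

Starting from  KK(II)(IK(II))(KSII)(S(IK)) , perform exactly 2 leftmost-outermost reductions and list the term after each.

  start: KK(II)(IK(II))(KSII)(S(IK))
  →1  K(IK(II))(KSII)(S(IK))
  →2  IK(II)(S(IK))

Answer: after 2 steps: IK(II)(S(IK))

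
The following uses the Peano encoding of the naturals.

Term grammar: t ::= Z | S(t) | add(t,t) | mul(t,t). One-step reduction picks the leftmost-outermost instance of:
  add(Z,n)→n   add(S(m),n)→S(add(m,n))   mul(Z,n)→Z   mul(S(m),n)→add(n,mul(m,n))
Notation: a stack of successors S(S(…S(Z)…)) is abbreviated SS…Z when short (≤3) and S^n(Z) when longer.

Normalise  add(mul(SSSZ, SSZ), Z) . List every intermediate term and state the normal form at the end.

  start: add(mul(SSSZ, SSZ), Z)
  step 1: add(add(SSZ, mul(SSZ, SSZ)), Z)
  step 2: add(S(add(SZ, mul(SSZ, SSZ))), Z)
  step 3: S(add(add(SZ, mul(SSZ, SSZ)), Z))
  step 4: S(add(S(add(Z, mul(SSZ, SSZ))), Z))
  step 5: S(S(add(add(Z, mul(SSZ, SSZ)), Z)))
  step 6: S(S(add(mul(SSZ, SSZ), Z)))
  step 7: S(S(add(add(SSZ, mul(SZ, SSZ)), Z)))
  step 8: S(S(add(S(add(SZ, mul(SZ, SSZ))), Z)))
  step 9: S(S(S(add(add(SZ, mul(SZ, SSZ)), Z))))
  step 10: S(S(S(add(S(add(Z, mul(SZ, SSZ))), Z))))
  step 11: S(S(S(S(add(add(Z, mul(SZ, SSZ)), Z)))))
  step 12: S(S(S(S(add(mul(SZ, SSZ), Z)))))
  step 13: S(S(S(S(add(add(SSZ, mul(Z, SSZ)), Z)))))
  step 14: S(S(S(S(add(S(add(SZ, mul(Z, SSZ))), Z)))))
  step 15: S(S(S(S(S(add(add(SZ, mul(Z, SSZ)), Z))))))
  step 16: S(S(S(S(S(add(S(add(Z, mul(Z, SSZ))), Z))))))
  step 17: S(S(S(S(S(S(add(add(Z, mul(Z, SSZ)), Z)))))))
  step 18: S(S(S(S(S(S(add(mul(Z, SSZ), Z)))))))
  step 19: S(S(S(S(S(S(add(Z, Z)))))))
  step 20: S^6(Z)

Answer: normal form = S^6(Z)  (in 20 steps)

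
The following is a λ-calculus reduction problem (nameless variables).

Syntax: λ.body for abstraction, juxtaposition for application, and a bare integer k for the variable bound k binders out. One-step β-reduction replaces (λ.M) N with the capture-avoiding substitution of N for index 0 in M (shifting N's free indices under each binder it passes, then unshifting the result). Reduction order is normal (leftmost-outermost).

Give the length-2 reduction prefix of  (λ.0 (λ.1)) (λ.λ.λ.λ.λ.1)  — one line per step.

  start: (λ.0 (λ.1)) (λ.λ.λ.λ.λ.1)
  [1] (λ.λ.λ.λ.λ.1) (λ.λ.λ.λ.λ.λ.1)
  [2] λ.λ.λ.λ.1

Answer: after 2 steps: λ.λ.λ.λ.1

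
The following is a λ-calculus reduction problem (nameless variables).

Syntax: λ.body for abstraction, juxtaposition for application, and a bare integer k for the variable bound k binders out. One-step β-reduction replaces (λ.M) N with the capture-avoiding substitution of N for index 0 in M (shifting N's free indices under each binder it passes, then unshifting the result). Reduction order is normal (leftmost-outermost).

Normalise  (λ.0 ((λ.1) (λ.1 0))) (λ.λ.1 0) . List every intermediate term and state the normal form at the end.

Answer: normal form = λ.λ.1 0  (in 4 steps)

Reduction:
  start: (λ.0 ((λ.1) (λ.1 0))) (λ.λ.1 0)
  →1  (λ.λ.1 0) ((λ.λ.λ.1 0) (λ.(λ.λ.1 0) 0))
  →2  λ.(λ.λ.λ.1 0) (λ.(λ.λ.1 0) 0) 0
  →3  λ.(λ.λ.1 0) 0
  →4  λ.λ.1 0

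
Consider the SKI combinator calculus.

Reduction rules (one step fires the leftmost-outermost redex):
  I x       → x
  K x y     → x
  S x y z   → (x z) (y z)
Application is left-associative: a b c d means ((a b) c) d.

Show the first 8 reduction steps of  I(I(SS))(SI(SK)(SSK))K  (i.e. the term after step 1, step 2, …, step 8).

Answer: after 8 steps: SK(KK(SSKK)(K(SK(SSK))K))

Working:
  start: I(I(SS))(SI(SK)(SSK))K
  [1] I(SS)(SI(SK)(SSK))K
  [2] SS(SI(SK)(SSK))K
  [3] SK(SI(SK)(SSK)K)
  [4] SK(I(SSK)(SK(SSK))K)
  [5] SK(SSK(SK(SSK))K)
  [6] SK(S(SK(SSK))(K(SK(SSK)))K)
  [7] SK(SK(SSK)K(K(SK(SSK))K))
  [8] SK(KK(SSKK)(K(SK(SSK))K))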